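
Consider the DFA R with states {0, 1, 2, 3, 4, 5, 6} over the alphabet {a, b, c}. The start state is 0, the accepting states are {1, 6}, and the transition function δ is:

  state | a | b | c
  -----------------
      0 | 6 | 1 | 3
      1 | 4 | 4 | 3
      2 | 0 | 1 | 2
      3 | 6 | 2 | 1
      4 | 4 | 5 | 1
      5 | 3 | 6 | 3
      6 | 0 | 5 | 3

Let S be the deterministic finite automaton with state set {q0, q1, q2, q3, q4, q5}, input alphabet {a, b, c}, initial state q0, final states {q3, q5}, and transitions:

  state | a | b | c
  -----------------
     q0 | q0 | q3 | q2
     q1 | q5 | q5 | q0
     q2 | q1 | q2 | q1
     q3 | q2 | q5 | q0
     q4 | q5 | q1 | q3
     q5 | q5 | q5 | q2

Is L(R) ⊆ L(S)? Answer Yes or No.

No

The string a is in L(R) but not in L(S).
So L(R) ⊄ L(S).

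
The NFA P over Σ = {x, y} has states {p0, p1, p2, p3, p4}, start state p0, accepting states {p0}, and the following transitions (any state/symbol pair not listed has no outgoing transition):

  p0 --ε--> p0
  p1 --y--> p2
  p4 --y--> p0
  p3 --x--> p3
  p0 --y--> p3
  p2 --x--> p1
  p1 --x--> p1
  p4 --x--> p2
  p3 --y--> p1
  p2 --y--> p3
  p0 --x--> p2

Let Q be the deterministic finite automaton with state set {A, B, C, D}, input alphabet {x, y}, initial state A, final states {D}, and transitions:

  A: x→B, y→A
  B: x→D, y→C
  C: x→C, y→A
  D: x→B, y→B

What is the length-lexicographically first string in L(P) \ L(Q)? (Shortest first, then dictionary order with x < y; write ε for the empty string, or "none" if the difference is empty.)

The empty string ε is accepted by P but not by Q.
Since ε is the unique shortest string, it is the required witness.

ε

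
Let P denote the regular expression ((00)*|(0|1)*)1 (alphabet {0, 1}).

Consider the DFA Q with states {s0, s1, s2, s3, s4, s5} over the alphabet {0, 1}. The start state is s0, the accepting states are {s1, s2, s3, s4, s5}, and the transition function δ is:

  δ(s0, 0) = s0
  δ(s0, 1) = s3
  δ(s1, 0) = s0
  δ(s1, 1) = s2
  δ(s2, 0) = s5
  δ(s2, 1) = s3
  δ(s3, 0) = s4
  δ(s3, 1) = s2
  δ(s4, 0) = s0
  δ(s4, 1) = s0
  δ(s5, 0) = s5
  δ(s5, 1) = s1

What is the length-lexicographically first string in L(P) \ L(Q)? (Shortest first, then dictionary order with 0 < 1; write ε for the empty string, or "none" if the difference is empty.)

The string 101 is accepted by P but not by Q.
No shorter string lies in the difference, and 101 is the lexicographically first length-3 string in L(P) \ L(Q).

101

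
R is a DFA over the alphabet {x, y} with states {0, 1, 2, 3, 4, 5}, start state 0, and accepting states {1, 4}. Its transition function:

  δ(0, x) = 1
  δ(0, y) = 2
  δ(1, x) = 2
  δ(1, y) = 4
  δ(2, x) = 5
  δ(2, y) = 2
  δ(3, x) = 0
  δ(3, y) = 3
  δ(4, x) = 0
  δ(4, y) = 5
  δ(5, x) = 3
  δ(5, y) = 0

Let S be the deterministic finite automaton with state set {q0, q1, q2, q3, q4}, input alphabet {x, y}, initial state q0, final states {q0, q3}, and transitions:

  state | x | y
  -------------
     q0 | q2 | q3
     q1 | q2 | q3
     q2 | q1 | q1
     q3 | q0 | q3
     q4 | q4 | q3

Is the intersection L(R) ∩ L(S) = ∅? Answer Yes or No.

No

The string yxyx is accepted by both R and S.
Hence L(R) ∩ L(S) ≠ ∅.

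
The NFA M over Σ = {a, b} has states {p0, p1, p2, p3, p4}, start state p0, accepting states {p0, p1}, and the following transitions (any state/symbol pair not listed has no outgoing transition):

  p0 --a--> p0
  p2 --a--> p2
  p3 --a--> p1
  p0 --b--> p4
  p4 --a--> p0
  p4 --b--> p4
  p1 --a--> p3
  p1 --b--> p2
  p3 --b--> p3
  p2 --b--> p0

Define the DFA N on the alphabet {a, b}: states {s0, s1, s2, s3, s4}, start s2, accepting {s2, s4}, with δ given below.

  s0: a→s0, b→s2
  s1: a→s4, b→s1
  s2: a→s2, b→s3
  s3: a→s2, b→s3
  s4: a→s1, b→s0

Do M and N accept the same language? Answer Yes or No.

Yes

Exploring the product automaton M × N from the start pair (p0, s2), following both machines on each input symbol, reaches 2 state pairs: (p0, s2), (p4, s3).
M accepts in {p0, p1} and N accepts in {s2, s4}. In every reachable pair the two components are either both accepting — (p0, s2) — or both non-accepting, so no string is accepted by exactly one of the machines: L(M) \ L(N) and L(N) \ L(M) are both empty.
Hence every string is accepted by M iff it is accepted by N, and the two languages coincide.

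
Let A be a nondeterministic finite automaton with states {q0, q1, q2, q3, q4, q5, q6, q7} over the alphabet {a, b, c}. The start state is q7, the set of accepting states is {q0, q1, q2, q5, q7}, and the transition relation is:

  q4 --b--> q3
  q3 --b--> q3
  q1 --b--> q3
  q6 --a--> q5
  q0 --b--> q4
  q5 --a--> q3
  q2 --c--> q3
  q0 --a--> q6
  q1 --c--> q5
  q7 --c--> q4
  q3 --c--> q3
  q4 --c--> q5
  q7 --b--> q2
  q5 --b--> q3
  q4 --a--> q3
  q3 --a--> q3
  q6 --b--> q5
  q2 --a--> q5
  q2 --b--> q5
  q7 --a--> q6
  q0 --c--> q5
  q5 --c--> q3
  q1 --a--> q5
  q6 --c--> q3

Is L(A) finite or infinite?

The useful states (reachable from q7 and able to reach an accepting state) are {q2, q4, q5, q6, q7}.
Restricted to these states the transition graph has no cycle, so every accepting path has bounded length and L is finite.

finite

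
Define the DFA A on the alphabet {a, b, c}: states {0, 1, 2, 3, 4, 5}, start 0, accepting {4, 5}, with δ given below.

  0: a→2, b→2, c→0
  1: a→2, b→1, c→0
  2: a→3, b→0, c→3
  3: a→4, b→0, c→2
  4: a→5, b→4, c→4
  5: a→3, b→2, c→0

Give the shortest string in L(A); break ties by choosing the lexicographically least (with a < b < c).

A breadth-first search from 0 reaches an accepting state first via the path 0 → 2 → 3 → 4 on input aaa.
No string of length < 3 is accepted (BFS exhausts all shorter strings without reaching an accepting state), and aaa is the lexicographically least accepting string of length 3.

aaa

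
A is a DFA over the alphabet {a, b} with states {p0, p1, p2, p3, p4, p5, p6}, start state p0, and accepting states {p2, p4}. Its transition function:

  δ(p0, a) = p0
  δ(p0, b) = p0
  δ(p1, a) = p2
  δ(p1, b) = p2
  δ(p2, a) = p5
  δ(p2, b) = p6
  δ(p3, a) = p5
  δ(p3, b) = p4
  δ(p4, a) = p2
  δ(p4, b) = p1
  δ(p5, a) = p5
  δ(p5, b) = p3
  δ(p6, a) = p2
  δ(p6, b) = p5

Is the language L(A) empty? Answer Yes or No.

Yes

The states reachable from the start state are {p0}.
None of the accepting states {p2, p4} is reachable, so no string is accepted and L(A) = ∅.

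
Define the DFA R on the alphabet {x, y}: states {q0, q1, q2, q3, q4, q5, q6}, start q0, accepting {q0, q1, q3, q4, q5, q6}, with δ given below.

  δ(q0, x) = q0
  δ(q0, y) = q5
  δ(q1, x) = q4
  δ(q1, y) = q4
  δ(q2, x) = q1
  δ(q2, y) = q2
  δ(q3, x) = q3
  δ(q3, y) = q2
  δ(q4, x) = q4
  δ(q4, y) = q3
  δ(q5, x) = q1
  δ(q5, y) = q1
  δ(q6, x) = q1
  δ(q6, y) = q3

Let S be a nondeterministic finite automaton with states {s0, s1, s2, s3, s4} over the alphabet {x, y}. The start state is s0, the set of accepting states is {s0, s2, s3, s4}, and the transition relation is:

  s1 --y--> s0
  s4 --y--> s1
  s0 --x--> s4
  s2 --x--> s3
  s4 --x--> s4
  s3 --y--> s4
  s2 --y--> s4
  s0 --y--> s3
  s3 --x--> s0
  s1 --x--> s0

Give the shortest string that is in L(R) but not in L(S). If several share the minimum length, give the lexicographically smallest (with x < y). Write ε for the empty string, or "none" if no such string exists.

xy

The string xy is accepted by R but not by S.
No shorter string lies in the difference, and xy is the lexicographically first length-2 string in L(R) \ L(S).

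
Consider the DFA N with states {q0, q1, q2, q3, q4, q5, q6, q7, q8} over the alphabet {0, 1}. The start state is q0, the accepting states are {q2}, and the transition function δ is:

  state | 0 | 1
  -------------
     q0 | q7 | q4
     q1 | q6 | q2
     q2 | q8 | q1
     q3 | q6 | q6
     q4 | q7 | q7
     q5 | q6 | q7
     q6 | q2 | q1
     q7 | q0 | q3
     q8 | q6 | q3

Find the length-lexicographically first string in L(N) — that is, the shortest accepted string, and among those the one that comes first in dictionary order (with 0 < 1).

0100

A breadth-first search from q0 reaches an accepting state first via the path q0 → q7 → q3 → q6 → q2 on input 0100.
No string of length < 4 is accepted (BFS exhausts all shorter strings without reaching an accepting state), and 0100 is the lexicographically least accepting string of length 4.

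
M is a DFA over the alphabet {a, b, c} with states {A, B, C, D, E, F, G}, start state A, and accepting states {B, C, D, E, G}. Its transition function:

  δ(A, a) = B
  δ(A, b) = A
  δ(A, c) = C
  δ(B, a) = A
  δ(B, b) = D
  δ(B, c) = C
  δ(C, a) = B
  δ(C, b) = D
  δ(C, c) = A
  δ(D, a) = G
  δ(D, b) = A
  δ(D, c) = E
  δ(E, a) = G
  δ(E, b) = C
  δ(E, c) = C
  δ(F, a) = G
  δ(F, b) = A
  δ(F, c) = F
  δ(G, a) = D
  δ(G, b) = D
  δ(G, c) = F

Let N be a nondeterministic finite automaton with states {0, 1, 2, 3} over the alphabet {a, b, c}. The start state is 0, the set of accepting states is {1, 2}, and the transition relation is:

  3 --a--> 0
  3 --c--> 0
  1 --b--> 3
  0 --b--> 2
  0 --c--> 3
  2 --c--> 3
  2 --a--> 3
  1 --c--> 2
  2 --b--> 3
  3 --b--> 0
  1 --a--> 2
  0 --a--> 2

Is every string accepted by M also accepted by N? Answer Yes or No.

No

The string c is in L(M) but not in L(N).
So L(M) ⊄ L(N).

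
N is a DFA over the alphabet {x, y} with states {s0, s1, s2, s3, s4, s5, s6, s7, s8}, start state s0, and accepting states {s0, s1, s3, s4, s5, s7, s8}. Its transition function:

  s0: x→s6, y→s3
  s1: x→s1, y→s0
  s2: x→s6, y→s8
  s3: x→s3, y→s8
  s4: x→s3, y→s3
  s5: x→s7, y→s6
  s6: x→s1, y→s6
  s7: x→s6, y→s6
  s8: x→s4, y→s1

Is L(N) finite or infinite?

State s0 is reachable from the start and can reach an accepting state, and it lies on the cycle s0 → s3 → s8 → s1 → s0.
Traversing that cycle any number of times yields accepted strings of unbounded length, so the language is infinite.

infinite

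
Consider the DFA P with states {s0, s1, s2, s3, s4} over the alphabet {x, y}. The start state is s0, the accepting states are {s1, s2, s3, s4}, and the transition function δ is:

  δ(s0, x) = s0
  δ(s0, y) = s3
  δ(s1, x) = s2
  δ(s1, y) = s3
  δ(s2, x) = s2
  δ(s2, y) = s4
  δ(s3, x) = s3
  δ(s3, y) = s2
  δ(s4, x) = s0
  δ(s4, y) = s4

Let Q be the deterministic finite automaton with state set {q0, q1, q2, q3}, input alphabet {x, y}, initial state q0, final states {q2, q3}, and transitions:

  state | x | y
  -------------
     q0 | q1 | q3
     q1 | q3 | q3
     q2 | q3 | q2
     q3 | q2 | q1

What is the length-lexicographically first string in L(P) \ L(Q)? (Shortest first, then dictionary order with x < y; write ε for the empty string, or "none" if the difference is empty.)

The string yy is accepted by P but not by Q.
No shorter string lies in the difference, and yy is the lexicographically first length-2 string in L(P) \ L(Q).

yy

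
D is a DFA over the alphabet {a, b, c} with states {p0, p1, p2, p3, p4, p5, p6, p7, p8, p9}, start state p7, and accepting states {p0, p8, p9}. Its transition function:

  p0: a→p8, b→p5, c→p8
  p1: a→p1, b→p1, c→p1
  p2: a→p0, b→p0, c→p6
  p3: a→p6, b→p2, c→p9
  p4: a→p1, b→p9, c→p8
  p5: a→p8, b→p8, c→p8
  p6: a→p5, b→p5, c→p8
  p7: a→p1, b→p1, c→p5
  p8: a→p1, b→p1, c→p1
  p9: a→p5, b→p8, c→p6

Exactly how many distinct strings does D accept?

The useful subgraph on states {p5, p7, p8} is acyclic, so L(D) is finite; the longest accepting path visits 3 useful states, giving maximum string length 2.
Counting accepting paths from p7 by length: 3 of length 2. Total 3.

3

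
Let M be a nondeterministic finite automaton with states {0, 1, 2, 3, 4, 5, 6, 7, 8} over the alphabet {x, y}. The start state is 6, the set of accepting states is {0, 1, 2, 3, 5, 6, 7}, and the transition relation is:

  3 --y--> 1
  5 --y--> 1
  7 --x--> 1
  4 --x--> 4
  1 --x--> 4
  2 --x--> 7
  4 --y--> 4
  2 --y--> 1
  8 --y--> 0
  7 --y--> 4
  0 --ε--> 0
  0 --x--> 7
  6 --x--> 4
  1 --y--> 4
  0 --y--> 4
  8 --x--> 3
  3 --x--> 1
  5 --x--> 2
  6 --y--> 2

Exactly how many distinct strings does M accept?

The useful subgraph on states {1, 2, 6, 7} is acyclic, so L(M) is finite; the longest accepting path visits 4 useful states, giving maximum string length 3.
Counting accepting paths from 6 by length: 1 of length 0, 1 of length 1, 2 of length 2, 1 of length 3. Total 5.

5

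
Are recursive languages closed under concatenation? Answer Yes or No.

For an input of length n, try each of the n+1 split points, running the decider for L₁ on the prefix and the decider for L₂ on the suffix; accept if some split succeeds. Finitely many halting sub-runs, so this decides L₁L₂.
So the recursive languages are closed under concatenation.

Yes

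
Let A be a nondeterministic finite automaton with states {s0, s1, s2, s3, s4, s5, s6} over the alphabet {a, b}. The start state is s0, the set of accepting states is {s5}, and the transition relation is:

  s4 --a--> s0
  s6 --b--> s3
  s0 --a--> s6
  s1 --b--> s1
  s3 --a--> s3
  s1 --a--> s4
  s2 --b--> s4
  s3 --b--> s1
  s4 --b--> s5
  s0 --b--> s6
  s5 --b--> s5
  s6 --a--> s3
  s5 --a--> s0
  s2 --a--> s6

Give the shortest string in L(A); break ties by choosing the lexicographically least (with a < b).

A breadth-first search from s0 reaches an accepting state first via the path s0 → s6 → s3 → s1 → s4 → s5 on input aabab.
No string of length < 5 is accepted (BFS exhausts all shorter strings without reaching an accepting state), and aabab is the lexicographically least accepting string of length 5.

aabab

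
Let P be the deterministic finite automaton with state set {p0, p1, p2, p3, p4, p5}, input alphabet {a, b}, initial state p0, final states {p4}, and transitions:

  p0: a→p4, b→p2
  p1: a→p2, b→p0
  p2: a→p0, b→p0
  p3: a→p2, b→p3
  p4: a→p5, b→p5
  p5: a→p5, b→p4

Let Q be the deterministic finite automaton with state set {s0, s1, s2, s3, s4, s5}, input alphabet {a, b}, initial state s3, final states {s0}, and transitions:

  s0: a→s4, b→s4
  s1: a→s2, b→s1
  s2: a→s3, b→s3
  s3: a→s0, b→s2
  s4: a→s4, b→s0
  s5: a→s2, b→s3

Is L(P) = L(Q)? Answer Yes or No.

Exploring the product automaton P × Q from the start pair (p0, s3), following both machines on each input symbol, reaches 4 state pairs: (p0, s3), (p4, s0), (p2, s2), (p5, s4).
P accepts in {p4} and Q accepts in {s0}. In every reachable pair the two components are either both accepting — (p4, s0) — or both non-accepting, so no string is accepted by exactly one of the machines: L(P) \ L(Q) and L(Q) \ L(P) are both empty.
Hence every string is accepted by P iff it is accepted by Q, and the two languages coincide.

Yes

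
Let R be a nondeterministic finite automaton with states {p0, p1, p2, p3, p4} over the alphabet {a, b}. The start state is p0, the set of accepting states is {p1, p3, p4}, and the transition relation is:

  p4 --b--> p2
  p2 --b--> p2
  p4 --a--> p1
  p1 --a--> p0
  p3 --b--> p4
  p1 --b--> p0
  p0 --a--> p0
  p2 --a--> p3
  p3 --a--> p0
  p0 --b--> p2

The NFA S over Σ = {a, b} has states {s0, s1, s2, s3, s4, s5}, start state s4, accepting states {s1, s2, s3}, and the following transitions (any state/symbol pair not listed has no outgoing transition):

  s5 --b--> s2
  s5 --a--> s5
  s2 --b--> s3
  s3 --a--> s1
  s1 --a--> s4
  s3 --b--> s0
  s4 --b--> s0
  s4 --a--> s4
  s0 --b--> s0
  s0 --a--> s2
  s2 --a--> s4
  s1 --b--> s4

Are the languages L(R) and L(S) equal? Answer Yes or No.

Exploring the product automaton R × S from the start pair (p0, s4), following both machines on each input symbol, reaches 5 state pairs: (p0, s4), (p2, s0), (p3, s2), (p4, s3), (p1, s1).
R accepts in {p1, p3, p4} and S accepts in {s1, s2, s3}. In every reachable pair the two components are either both accepting — (p3, s2), (p4, s3), (p1, s1) — or both non-accepting, so no string is accepted by exactly one of the machines: L(R) \ L(S) and L(S) \ L(R) are both empty.
Hence every string is accepted by R iff it is accepted by S, and the two languages coincide.

Yes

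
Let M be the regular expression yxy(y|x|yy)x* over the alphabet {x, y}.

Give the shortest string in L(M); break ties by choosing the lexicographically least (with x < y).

yxyx

By inspection of the expression, no string of length less than 4 matches, and yxyx is the lexicographically first match of length 4.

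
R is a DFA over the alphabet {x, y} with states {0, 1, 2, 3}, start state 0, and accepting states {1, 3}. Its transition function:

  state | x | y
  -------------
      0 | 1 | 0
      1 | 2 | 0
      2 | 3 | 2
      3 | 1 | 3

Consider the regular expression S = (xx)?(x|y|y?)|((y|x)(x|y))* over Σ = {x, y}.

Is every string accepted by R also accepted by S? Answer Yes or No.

No

The string xyx is in L(R) but not in L(S).
So L(R) ⊄ L(S).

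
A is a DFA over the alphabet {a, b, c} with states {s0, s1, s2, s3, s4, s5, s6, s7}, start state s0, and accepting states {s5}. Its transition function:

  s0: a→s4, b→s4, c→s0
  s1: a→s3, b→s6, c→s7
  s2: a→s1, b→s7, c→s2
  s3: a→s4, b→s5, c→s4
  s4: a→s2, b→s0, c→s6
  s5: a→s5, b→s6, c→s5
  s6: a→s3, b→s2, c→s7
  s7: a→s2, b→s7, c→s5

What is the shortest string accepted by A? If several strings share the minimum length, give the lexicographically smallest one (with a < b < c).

aabc

A breadth-first search from s0 reaches an accepting state first via the path s0 → s4 → s2 → s7 → s5 on input aabc.
No string of length < 4 is accepted (BFS exhausts all shorter strings without reaching an accepting state), and aabc is the lexicographically least accepting string of length 4.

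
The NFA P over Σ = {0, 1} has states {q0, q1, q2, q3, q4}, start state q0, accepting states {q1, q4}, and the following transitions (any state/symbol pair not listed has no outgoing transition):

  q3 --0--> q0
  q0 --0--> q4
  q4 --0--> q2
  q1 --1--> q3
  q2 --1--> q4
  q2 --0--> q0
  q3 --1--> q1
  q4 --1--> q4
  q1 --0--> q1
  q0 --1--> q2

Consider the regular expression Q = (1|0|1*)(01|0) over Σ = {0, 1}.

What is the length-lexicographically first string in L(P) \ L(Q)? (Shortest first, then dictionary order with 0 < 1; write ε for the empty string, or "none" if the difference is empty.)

The string 11 is accepted by P but not by Q.
No shorter string lies in the difference, and 11 is the lexicographically first length-2 string in L(P) \ L(Q).

11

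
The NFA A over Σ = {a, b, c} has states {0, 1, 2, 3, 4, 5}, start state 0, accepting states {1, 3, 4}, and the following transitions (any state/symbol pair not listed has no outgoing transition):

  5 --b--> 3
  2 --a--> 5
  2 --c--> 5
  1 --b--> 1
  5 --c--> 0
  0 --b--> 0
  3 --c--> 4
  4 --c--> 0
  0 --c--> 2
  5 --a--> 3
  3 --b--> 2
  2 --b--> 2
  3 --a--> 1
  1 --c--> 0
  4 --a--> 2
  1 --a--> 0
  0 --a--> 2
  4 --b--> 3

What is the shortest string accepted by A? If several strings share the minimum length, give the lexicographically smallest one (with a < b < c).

aaa

A breadth-first search from 0 reaches an accepting state first via the path 0 → 2 → 5 → 3 on input aaa.
No string of length < 3 is accepted (BFS exhausts all shorter strings without reaching an accepting state), and aaa is the lexicographically least accepting string of length 3.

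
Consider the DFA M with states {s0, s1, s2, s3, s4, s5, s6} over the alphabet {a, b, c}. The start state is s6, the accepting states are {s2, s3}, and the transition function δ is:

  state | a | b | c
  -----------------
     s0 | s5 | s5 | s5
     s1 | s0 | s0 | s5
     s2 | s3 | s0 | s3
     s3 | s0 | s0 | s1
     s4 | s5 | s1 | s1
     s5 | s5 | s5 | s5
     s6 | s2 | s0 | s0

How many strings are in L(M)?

The useful subgraph on states {s2, s3, s6} is acyclic, so L(M) is finite; the longest accepting path visits 3 useful states, giving maximum string length 2.
Counting accepting paths from s6 by length: 1 of length 1, 2 of length 2. Total 3.

3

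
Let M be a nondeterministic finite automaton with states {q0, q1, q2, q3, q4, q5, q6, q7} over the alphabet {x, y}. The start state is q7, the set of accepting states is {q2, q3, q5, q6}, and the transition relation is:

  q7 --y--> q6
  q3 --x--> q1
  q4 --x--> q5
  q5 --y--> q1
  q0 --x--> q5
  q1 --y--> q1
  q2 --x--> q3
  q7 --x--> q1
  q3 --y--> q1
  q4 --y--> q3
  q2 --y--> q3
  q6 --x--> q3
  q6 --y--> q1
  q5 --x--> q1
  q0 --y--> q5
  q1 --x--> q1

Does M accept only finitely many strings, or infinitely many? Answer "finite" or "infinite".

The useful states (reachable from q7 and able to reach an accepting state) are {q3, q6, q7}.
Restricted to these states the transition graph has no cycle, so every accepting path has bounded length and L is finite.

finite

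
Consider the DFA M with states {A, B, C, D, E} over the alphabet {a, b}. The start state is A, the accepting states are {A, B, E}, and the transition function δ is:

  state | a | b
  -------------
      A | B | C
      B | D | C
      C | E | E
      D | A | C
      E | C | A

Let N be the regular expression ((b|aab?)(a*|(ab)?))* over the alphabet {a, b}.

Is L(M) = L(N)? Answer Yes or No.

The string a is accepted by M but rejected by N.
So L(M) ≠ L(N).

No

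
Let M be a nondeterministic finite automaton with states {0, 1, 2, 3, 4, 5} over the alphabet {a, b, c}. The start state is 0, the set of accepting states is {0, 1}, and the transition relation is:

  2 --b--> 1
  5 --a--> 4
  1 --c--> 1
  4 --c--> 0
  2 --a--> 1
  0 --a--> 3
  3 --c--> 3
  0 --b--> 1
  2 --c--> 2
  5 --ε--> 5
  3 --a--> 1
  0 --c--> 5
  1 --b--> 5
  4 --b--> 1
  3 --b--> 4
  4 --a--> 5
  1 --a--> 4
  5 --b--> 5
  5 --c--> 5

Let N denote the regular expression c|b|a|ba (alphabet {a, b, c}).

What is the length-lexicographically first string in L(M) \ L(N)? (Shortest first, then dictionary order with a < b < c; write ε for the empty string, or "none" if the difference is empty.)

ε

The empty string ε is accepted by M but not by N.
Since ε is the unique shortest string, it is the required witness.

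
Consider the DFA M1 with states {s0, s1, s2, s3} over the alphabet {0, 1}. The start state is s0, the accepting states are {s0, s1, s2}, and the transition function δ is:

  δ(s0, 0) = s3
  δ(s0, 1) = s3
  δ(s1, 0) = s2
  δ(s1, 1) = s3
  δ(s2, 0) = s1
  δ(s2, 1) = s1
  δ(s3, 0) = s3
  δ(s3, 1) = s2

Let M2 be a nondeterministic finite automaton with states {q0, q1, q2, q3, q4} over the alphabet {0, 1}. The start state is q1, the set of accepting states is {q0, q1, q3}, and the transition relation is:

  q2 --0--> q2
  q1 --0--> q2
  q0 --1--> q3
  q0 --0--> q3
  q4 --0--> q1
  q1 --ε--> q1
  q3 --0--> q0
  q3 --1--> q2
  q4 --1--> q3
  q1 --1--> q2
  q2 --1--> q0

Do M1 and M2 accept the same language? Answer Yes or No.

Exploring the product automaton M1 × M2 from the start pair (s0, q1), following both machines on each input symbol, reaches 4 state pairs: (s0, q1), (s3, q2), (s2, q0), (s1, q3).
M1 accepts in {s0, s1, s2} and M2 accepts in {q0, q1, q3}. In every reachable pair the two components are either both accepting — (s0, q1), (s2, q0), (s1, q3) — or both non-accepting, so no string is accepted by exactly one of the machines: L(M1) \ L(M2) and L(M2) \ L(M1) are both empty.
Hence every string is accepted by M1 iff it is accepted by M2, and the two languages coincide.

Yes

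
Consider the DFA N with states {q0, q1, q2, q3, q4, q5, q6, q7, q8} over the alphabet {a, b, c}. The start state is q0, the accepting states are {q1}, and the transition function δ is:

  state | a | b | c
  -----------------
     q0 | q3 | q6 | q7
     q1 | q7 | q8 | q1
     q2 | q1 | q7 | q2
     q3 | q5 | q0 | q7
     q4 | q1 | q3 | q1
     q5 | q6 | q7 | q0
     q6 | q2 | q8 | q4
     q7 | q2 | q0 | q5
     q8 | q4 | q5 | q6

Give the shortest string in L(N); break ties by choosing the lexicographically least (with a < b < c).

baa

A breadth-first search from q0 reaches an accepting state first via the path q0 → q6 → q2 → q1 on input baa.
No string of length < 3 is accepted (BFS exhausts all shorter strings without reaching an accepting state), and baa is the lexicographically least accepting string of length 3.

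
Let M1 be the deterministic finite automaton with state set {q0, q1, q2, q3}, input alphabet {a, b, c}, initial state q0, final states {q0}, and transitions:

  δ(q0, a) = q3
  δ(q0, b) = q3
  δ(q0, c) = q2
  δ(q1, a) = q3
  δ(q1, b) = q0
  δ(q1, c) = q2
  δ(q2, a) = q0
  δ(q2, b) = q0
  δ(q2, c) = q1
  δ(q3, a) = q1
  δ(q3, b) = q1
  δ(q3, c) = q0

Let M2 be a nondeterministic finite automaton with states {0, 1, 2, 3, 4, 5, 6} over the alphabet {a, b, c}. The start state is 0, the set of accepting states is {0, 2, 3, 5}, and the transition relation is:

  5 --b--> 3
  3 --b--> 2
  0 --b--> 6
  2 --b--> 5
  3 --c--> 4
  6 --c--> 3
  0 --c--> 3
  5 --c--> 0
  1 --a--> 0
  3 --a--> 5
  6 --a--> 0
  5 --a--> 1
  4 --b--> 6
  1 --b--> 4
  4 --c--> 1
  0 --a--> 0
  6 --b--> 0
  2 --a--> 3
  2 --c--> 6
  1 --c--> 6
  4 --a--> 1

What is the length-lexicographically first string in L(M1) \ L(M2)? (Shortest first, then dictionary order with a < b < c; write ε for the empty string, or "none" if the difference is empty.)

The string aab is accepted by M1 but not by M2.
No shorter string lies in the difference, and aab is the lexicographically first length-3 string in L(M1) \ L(M2).

aab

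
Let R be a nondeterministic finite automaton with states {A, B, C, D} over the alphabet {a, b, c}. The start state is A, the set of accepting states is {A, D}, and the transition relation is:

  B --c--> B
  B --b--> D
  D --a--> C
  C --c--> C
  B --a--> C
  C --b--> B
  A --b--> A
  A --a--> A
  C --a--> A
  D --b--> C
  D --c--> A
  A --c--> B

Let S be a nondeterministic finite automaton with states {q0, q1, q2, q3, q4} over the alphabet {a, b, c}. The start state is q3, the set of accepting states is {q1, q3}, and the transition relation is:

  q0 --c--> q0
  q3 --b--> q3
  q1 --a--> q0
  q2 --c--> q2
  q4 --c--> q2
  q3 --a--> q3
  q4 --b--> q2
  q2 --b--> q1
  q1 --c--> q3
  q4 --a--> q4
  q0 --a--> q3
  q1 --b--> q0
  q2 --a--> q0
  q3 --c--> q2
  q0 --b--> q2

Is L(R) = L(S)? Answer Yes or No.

Exploring the product automaton R × S from the start pair (A, q3), following both machines on each input symbol, reaches 4 state pairs: (A, q3), (B, q2), (C, q0), (D, q1).
R accepts in {A, D} and S accepts in {q1, q3}. In every reachable pair the two components are either both accepting — (A, q3), (D, q1) — or both non-accepting, so no string is accepted by exactly one of the machines: L(R) \ L(S) and L(S) \ L(R) are both empty.
Hence every string is accepted by R iff it is accepted by S, and the two languages coincide.

Yes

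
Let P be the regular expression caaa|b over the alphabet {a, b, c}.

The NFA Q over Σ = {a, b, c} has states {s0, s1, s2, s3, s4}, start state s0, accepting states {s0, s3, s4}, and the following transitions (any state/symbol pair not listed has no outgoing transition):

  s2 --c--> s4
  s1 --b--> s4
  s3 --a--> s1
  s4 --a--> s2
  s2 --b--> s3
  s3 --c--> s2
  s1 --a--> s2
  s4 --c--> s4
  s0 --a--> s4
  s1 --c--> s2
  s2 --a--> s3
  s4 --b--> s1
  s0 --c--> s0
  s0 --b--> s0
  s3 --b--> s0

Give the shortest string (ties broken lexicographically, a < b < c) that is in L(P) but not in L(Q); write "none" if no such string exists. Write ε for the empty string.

Converting the expression P to a DFA (subset construction, then merging equivalent states) gives the minimal DFA with states {p0, p1, p2, p3, p4, p5}, start state p0, accepting states {p2} and transitions p0: a→p1, b→p2, c→p3; p1: a→p1, b→p1, c→p1; p2: a→p1, b→p1, c→p1; p3: a→p4, b→p1, c→p1; p4: a→p5, b→p1, c→p1; p5: a→p2, b→p1, c→p1.
Exploring the product automaton P × Q from the start pair (p0, s0), following both machines on each input symbol, reaches 11 state pairs: (p0, s0), (p1, s4), (p2, s0), (p3, s0), (p1, s2), (p1, s1), (p1, s0), (p4, s4), (p1, s3), (p5, s2), (p2, s3).
P accepts in {p2} and Q accepts in {s0, s3, s4}. The reachable pairs whose P-component is accepting are (p2, s0), (p2, s3); in each of them the Q-component is accepting too, so the product for L(P) \ L(Q) (P-component accepting, Q-component rejecting) has no reachable accepting pair and the difference is empty.
So every string accepted by P is also accepted by Q: L(P) \ L(Q) = ∅ and there is no such string.

none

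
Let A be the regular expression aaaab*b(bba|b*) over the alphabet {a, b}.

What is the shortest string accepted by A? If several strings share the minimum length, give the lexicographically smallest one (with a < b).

aaaab

By inspection of the expression, no string of length less than 5 matches, and aaaab is the lexicographically first match of length 5.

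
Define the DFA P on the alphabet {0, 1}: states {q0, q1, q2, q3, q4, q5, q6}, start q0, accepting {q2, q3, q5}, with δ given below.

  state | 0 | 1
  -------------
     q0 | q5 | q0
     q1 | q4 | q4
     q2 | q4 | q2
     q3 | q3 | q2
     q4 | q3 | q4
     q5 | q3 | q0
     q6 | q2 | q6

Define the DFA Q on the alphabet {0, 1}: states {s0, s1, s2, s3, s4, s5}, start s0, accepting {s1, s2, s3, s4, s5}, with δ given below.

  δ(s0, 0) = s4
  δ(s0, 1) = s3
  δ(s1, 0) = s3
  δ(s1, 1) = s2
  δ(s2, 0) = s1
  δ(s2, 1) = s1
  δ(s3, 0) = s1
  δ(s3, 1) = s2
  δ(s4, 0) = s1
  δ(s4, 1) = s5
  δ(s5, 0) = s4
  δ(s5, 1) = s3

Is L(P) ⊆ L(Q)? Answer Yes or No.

Exploring the product automaton P × Q from the start pair (q0, s0), following both machines on each input symbol, reaches 15 state pairs: (q0, s0), (q5, s4), (q0, s3), (q3, s1), (q0, s5), (q5, s1), (q0, s2), (q3, s3), (q2, s2), (q0, s1), (q4, s1), (q2, s1), (q5, s3), (q4, s2), (q4, s3).
P accepts in {q2, q3, q5} and Q accepts in {s1, s2, s3, s4, s5}. The reachable pairs whose P-component is accepting are (q5, s4), (q3, s1), (q5, s1), (q3, s3), (q2, s2), (q2, s1), (q5, s3); in each of them the Q-component is accepting too, so the product for L(P) \ L(Q) (P-component accepting, Q-component rejecting) has no reachable accepting pair and the difference is empty.
Hence every string in L(P) is also in L(Q).

Yes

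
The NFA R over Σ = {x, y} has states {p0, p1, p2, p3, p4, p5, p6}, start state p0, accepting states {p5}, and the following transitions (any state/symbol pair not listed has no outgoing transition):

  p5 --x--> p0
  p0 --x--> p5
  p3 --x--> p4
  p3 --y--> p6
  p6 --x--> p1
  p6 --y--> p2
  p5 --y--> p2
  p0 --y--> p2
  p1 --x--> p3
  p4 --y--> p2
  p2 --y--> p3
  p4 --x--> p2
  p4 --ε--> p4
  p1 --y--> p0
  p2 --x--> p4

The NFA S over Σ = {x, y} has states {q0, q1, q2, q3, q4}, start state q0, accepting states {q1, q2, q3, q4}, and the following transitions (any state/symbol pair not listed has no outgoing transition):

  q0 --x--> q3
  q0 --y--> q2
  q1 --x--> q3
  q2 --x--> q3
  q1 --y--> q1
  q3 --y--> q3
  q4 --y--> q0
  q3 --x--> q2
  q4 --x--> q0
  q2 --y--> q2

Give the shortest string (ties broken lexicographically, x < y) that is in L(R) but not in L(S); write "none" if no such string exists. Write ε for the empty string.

Exploring the product automaton R × S from the start pair (p0, q0), following both machines on each input symbol, reaches 15 state pairs: (p0, q0), (p5, q3), (p2, q2), (p0, q2), (p2, q3), (p4, q3), (p3, q2), (p4, q2), (p3, q3), (p6, q2), (p6, q3), (p1, q3), (p1, q2), (p0, q3), (p5, q2).
R accepts in {p5} and S accepts in {q1, q2, q3, q4}. The reachable pairs whose R-component is accepting are (p5, q3), (p5, q2); in each of them the S-component is accepting too, so the product for L(R) \ L(S) (R-component accepting, S-component rejecting) has no reachable accepting pair and the difference is empty.
So every string accepted by R is also accepted by S: L(R) \ L(S) = ∅ and there is no such string.

none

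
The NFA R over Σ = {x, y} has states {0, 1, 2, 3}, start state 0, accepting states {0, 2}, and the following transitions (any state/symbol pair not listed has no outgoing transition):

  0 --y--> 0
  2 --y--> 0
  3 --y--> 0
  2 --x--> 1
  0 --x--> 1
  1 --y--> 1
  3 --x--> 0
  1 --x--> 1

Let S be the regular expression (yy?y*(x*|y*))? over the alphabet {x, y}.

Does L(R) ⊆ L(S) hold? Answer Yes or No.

Yes

Converting the expression S to a DFA (subset construction, then merging equivalent states) gives the minimal DFA with states {s0, s1, s2, s3}, start state s0, accepting states {s0, s2, s3} and transitions s0: x→s1, y→s2; s1: x→s1, y→s1; s2: x→s3, y→s2; s3: x→s3, y→s1.
Exploring the product automaton R × S from the start pair (0, s0), following both machines on each input symbol, reaches 4 state pairs: (0, s0), (1, s1), (0, s2), (1, s3).
R accepts in {0, 2} and S accepts in {s0, s2, s3}. The reachable pairs whose R-component is accepting are (0, s0), (0, s2); in each of them the S-component is accepting too, so the product for L(R) \ L(S) (R-component accepting, S-component rejecting) has no reachable accepting pair and the difference is empty.
Hence every string in L(R) is also in L(S).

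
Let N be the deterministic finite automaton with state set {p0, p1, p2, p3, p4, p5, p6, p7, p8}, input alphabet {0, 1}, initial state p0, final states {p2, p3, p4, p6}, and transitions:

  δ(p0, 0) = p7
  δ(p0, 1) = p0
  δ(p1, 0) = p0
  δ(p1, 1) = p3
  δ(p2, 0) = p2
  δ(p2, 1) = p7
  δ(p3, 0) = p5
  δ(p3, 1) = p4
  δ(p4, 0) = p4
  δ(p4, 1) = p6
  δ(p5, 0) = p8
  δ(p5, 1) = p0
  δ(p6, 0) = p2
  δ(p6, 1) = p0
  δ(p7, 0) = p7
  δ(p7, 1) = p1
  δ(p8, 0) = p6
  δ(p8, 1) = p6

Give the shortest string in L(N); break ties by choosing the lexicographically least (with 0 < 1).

011

A breadth-first search from p0 reaches an accepting state first via the path p0 → p7 → p1 → p3 on input 011.
No string of length < 3 is accepted (BFS exhausts all shorter strings without reaching an accepting state), and 011 is the lexicographically least accepting string of length 3.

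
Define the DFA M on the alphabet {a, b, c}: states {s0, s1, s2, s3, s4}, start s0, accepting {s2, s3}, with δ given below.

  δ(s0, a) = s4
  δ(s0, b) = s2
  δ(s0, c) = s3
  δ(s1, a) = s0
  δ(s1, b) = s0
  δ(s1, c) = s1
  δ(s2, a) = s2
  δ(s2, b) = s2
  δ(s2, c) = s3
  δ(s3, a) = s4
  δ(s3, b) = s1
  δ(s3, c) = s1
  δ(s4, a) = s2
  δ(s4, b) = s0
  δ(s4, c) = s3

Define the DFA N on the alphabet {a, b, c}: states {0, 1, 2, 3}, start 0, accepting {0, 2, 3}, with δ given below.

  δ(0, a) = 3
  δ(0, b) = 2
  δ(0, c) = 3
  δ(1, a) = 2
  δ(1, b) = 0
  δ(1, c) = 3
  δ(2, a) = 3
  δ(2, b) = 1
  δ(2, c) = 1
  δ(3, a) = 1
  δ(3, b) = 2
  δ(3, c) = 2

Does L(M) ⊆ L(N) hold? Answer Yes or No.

The string aa is in L(M) but not in L(N).
So L(M) ⊄ L(N).

No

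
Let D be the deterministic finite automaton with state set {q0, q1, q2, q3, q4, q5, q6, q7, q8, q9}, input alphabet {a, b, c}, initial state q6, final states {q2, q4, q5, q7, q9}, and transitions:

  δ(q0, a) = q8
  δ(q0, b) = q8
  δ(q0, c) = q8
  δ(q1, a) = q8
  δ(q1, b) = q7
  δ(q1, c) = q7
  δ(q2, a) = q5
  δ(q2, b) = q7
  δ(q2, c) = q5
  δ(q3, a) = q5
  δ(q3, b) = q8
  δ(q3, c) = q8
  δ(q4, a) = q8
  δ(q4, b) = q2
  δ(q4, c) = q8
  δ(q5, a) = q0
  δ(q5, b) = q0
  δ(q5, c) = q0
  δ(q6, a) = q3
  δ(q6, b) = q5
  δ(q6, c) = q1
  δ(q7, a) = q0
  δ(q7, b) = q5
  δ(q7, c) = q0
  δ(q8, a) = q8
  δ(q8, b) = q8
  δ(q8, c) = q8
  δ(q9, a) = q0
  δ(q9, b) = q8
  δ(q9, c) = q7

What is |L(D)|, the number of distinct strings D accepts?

6

The useful subgraph on states {q1, q3, q5, q6, q7} is acyclic, so L(D) is finite; the longest accepting path visits 4 useful states, giving maximum string length 3.
Counting accepting paths from q6 by length: 1 of length 1, 3 of length 2, 2 of length 3. Total 6.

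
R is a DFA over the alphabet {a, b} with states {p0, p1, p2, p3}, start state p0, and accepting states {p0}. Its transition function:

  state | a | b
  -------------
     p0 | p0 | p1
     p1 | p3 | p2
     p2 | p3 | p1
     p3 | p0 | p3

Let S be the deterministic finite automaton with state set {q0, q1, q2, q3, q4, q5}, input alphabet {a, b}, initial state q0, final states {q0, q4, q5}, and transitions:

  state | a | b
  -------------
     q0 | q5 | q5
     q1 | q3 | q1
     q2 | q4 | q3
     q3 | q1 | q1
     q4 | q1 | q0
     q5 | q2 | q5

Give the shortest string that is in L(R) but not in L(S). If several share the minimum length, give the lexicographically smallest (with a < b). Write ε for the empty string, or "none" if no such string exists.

The string aa is accepted by R but not by S.
No shorter string lies in the difference, and aa is the lexicographically first length-2 string in L(R) \ L(S).

aa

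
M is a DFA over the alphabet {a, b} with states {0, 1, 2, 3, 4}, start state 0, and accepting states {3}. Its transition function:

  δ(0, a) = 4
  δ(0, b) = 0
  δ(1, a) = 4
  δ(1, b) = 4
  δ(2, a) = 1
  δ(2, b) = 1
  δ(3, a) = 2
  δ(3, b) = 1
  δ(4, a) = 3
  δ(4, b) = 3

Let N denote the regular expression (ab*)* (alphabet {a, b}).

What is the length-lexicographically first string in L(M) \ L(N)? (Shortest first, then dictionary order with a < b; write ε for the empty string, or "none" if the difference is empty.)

baa

The string baa is accepted by M but not by N.
No shorter string lies in the difference, and baa is the lexicographically first length-3 string in L(M) \ L(N).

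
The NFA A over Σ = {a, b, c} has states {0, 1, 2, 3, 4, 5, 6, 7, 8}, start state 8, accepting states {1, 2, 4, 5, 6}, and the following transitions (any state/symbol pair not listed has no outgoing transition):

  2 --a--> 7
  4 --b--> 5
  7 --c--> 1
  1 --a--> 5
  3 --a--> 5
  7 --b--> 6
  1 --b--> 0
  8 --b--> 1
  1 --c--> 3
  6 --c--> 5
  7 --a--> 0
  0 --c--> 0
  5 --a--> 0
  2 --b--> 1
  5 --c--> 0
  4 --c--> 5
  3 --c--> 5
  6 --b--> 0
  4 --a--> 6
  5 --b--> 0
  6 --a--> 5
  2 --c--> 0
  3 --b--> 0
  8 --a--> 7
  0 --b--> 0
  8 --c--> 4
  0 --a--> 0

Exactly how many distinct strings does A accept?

17

The useful subgraph on states {1, 3, 4, 5, 6, 7, 8} is acyclic, so L(A) is finite; the longest accepting path visits 5 useful states, giving maximum string length 4.
Counting accepting paths from 8 by length: 2 of length 1, 6 of length 2, 7 of length 3, 2 of length 4. Total 17.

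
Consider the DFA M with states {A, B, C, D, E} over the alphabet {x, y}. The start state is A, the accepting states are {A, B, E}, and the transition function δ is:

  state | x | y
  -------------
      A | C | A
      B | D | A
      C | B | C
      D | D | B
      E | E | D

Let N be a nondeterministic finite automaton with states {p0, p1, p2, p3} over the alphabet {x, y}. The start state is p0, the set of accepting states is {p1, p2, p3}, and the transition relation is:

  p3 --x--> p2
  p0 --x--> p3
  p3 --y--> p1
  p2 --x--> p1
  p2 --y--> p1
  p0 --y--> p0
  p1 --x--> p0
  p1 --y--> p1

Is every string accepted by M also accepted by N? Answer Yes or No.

No

The empty string ε is in L(M) but not in L(N).
So L(M) ⊄ L(N).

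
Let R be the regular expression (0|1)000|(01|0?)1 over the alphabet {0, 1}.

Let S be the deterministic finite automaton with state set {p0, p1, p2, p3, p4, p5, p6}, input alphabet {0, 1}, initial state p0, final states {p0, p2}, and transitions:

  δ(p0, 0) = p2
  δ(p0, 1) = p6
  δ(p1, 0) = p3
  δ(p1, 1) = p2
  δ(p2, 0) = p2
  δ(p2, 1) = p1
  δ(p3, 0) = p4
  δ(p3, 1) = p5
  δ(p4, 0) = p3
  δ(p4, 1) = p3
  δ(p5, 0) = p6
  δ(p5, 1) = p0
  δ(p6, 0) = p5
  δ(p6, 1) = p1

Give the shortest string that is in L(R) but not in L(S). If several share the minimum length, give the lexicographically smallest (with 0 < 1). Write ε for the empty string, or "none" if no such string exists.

The string 1 is accepted by R but not by S.
No shorter string lies in the difference, and 1 is the lexicographically first length-1 string in L(R) \ L(S).

1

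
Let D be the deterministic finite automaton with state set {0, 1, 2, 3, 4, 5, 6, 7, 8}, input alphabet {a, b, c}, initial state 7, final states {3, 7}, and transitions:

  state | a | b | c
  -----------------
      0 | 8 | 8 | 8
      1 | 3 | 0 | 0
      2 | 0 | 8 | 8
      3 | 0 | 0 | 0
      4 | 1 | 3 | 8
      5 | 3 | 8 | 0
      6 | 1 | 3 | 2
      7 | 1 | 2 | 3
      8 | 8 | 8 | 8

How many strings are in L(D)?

The useful subgraph on states {1, 3, 7} is acyclic, so L(D) is finite; the longest accepting path visits 3 useful states, giving maximum string length 2.
Counting accepting paths from 7 by length: 1 of length 0, 1 of length 1, 1 of length 2. Total 3.

3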